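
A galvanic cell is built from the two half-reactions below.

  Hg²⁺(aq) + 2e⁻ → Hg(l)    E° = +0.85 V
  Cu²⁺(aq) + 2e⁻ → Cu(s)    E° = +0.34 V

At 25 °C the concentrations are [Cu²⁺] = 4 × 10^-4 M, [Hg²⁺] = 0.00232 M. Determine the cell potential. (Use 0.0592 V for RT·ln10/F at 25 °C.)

The Hg²⁺/Hg couple has the higher reduction potential and acts as the cathode, so E°_cell = +0.85 − (+0.34) = 0.51 V.
Balancing electrons gives n = 2; the reaction quotient is Q = [Cu²⁺]/[Hg²⁺] = 0.172.
At 25 °C, E = E° − (0.0592/n) log Q = 0.51 − (0.0592/2)(-0.763) = 0.510 + 0.023 = 0.533 V.

0.533 V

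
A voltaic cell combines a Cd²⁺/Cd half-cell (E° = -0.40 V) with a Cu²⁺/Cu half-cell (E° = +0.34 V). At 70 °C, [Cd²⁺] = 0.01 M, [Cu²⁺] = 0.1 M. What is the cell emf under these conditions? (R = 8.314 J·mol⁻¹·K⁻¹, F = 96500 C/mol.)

0.774 V

The Cu²⁺/Cu couple has the higher reduction potential and acts as the cathode, so E°_cell = +0.34 − (-0.40) = 0.74 V.
Balancing electrons gives n = 2; the reaction quotient is Q = [Cd²⁺]/[Cu²⁺] = 0.100.
E = E° − (RT/nF) ln Q = 0.74 − (8.314×343)/(2×96500) × (-2.303) = 0.740 + 0.034 = 0.774 V.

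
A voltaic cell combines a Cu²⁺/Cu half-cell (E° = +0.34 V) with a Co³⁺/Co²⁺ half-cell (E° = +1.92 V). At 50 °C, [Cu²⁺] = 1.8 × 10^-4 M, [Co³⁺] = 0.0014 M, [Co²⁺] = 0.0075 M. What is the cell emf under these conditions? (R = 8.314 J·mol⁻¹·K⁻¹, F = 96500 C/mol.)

The Co³⁺/Co²⁺ couple has the higher reduction potential and acts as the cathode, so E°_cell = +1.92 − (+0.34) = 1.58 V.
Balancing electrons gives n = 2; the reaction quotient is Q = [Cu²⁺]·[Co²⁺]^2/[Co³⁺]^2 = 0.00517.
E = E° − (RT/nF) ln Q = 1.58 − (8.314×323)/(2×96500) × (-5.266) = 1.580 + 0.073 = 1.653 V.

1.65 V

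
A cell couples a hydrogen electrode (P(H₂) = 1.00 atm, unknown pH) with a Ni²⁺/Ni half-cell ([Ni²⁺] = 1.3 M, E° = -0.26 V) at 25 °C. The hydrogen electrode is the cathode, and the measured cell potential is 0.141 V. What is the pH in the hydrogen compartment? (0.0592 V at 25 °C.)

pH = 1.95

E°_cell = 0.26 V and n = 2.
log Q = n(E° − E)/0.0592 = 2×(0.26 − 0.141)/0.0592 = 4.020.
With Q = [Ni²⁺]·P(H₂) / [H⁺]^2, solving for [H⁺] gives log[H⁺] = -1.953, so pH = 1.95.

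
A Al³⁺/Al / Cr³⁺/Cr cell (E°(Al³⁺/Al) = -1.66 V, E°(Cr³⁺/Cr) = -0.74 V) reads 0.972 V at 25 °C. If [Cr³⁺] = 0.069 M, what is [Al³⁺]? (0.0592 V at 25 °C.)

1.6 × 10^-4 M

From the Nernst equation, log Q = n(E° − E)/0.0592 = 3(0.92 − 0.972)/0.0592 = -2.635, so Q = 0.00232.
With Q = [Al³⁺]/[Cr³⁺] and the known concentrations, [Al³⁺] in the numerator gives [Al³⁺] = 1.6 × 10^-4 M.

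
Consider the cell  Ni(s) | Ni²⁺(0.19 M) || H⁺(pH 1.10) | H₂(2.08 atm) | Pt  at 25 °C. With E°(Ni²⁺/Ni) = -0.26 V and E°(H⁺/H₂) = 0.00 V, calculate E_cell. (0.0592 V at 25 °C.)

The hydrogen couple is the cathode, so E°_cell = 0.26 V; n = 2.
[H⁺] = 10^(−1.10) = 0.079 M, and Q = [Ni²⁺]·P(H₂) / [H⁺]^2 = 62.6.
E = E° − (0.0592/2) log Q = 0.26 − (0.0592/2)(1.797) = 0.207 V.

0.21 V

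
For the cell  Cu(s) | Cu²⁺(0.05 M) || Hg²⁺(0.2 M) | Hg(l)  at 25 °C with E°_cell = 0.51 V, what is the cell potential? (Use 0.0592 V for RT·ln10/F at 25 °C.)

Balancing electrons gives n = 2; the reaction quotient is Q = [Cu²⁺]/[Hg²⁺] = 0.250.
At 25 °C, E = E° − (0.0592/n) log Q = 0.51 − (0.0592/2)(-0.602) = 0.510 + 0.018 = 0.528 V.

0.528 V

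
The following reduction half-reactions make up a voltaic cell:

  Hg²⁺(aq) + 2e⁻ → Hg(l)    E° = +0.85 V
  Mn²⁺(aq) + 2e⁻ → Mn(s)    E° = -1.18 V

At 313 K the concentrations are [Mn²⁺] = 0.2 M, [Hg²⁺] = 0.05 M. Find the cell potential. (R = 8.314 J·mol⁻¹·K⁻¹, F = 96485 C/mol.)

The Hg²⁺/Hg couple has the higher reduction potential and acts as the cathode, so E°_cell = +0.85 − (-1.18) = 2.03 V.
Balancing electrons gives n = 2; the reaction quotient is Q = [Mn²⁺]/[Hg²⁺] = 4.00.
E = E° − (RT/nF) ln Q = 2.03 − (8.314×313)/(2×96485) × (1.386) = 2.030 − 0.019 = 2.011 V.

2.01 V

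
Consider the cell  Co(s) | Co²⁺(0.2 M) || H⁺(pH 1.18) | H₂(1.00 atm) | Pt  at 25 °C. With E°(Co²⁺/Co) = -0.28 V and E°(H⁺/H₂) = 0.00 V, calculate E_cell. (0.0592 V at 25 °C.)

0.23 V

The hydrogen couple is the cathode, so E°_cell = 0.28 V; n = 2.
[H⁺] = 10^(−1.18) = 0.066 M, and Q = [Co²⁺]·P(H₂) / [H⁺]^2 = 45.8.
E = E° − (0.0592/2) log Q = 0.28 − (0.0592/2)(1.661) = 0.231 V.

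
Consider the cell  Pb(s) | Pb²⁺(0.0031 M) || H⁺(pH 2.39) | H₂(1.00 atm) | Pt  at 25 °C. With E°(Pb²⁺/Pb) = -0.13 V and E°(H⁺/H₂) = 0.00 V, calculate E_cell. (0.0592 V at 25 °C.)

0.063 V

The hydrogen couple is the cathode, so E°_cell = 0.13 V; n = 2.
[H⁺] = 10^(−2.39) = 0.0041 M, and Q = [Pb²⁺]·P(H₂) / [H⁺]^2 = 187.
E = E° − (0.0592/2) log Q = 0.13 − (0.0592/2)(2.271) = 0.063 V.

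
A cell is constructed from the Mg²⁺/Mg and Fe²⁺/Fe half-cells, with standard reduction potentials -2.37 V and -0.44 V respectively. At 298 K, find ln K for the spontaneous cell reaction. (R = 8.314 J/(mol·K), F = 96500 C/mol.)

ln K = 150.3

E°_cell = -0.44 − (-2.37) = 1.93 V, with n = 2 electrons transferred.
At equilibrium E = 0, so the Nernst equation gives ln K = nFE°/RT = (2)(96500)(1.93)/((8.314)(298)) = 150.34.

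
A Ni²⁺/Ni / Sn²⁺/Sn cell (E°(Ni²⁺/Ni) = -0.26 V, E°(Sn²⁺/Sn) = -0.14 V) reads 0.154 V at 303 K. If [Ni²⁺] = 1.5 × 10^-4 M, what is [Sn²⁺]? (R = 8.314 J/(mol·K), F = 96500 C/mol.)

0.002 M

From the Nernst equation, ln Q = nF(E° − E)/RT = 2×96500×(0.12 − 0.154)/(8.314×303) = -2.605, so Q = 0.0739.
With Q = [Ni²⁺]/[Sn²⁺] and the known concentrations, [Sn²⁺] in the denominator gives [Sn²⁺] = 0.002 M.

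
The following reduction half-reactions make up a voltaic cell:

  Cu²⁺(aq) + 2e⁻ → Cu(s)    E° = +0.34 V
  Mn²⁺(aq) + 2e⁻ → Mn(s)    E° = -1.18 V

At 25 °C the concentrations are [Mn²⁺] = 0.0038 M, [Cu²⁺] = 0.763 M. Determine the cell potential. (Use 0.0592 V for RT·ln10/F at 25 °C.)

1.59 V

The Cu²⁺/Cu couple has the higher reduction potential and acts as the cathode, so E°_cell = +0.34 − (-1.18) = 1.52 V.
Balancing electrons gives n = 2; the reaction quotient is Q = [Mn²⁺]/[Cu²⁺] = 0.00498.
At 25 °C, E = E° − (0.0592/n) log Q = 1.52 − (0.0592/2)(-2.303) = 1.520 + 0.068 = 1.588 V.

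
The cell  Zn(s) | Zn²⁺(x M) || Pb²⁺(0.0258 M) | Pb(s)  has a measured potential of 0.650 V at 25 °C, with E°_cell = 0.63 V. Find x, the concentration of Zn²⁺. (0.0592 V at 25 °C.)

0.0054 M

From the Nernst equation, log Q = n(E° − E)/0.0592 = 2(0.63 − 0.650)/0.0592 = -0.676, so Q = 0.211.
With Q = [Zn²⁺]/[Pb²⁺] and the known concentrations, [Zn²⁺] in the numerator gives [Zn²⁺] = 0.0054 M.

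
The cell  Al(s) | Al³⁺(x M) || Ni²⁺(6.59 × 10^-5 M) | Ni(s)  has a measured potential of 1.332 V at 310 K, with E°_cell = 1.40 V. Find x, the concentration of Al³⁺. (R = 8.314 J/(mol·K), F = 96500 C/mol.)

0.0011 M

From the Nernst equation, ln Q = nF(E° − E)/RT = 6×96500×(1.40 − 1.332)/(8.314×310) = 15.276, so Q = 4.31 × 10^6.
With Q = [Al³⁺]^2/[Ni²⁺]^3 and the known concentrations, [Al³⁺]^2 in the numerator gives [Al³⁺] = 0.0011 M.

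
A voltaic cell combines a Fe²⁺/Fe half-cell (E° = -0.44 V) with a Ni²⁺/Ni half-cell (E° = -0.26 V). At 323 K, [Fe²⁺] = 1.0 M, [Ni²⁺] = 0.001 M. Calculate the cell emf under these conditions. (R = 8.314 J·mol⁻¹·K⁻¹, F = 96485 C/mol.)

The Ni²⁺/Ni couple has the higher reduction potential and acts as the cathode, so E°_cell = -0.26 − (-0.44) = 0.18 V.
Balancing electrons gives n = 2; the reaction quotient is Q = [Fe²⁺]/[Ni²⁺] = 1000.
E = E° − (RT/nF) ln Q = 0.18 − (8.314×323)/(2×96485) × (6.908) = 0.180 − 0.096 = 0.084 V.

0.084 V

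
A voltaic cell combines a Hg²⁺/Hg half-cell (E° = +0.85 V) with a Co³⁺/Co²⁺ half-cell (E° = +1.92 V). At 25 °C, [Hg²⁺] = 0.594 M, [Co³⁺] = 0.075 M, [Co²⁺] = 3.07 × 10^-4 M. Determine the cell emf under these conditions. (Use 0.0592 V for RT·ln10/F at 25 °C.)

1.22 V

The Co³⁺/Co²⁺ couple has the higher reduction potential and acts as the cathode, so E°_cell = +1.92 − (+0.85) = 1.07 V.
Balancing electrons gives n = 2; the reaction quotient is Q = [Hg²⁺]·[Co²⁺]^2/[Co³⁺]^2 = 9.95 × 10^-6.
At 25 °C, E = E° − (0.0592/n) log Q = 1.07 − (0.0592/2)(-5.002) = 1.070 + 0.148 = 1.218 V.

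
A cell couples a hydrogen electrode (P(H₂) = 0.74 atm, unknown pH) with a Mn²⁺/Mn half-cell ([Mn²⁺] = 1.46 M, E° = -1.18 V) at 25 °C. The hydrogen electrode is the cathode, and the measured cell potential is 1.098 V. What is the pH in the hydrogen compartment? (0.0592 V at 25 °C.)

E°_cell = 1.18 V and n = 2.
log Q = n(E° − E)/0.0592 = 2×(1.18 − 1.098)/0.0592 = 2.770.
With Q = [Mn²⁺]·P(H₂) / [H⁺]^2, solving for [H⁺] gives log[H⁺] = -1.368, so pH = 1.37.

pH = 1.37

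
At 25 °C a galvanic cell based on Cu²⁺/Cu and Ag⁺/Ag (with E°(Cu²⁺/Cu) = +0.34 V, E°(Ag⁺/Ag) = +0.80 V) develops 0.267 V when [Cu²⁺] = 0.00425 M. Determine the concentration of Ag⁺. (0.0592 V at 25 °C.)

From the Nernst equation, log Q = n(E° − E)/0.0592 = 2(0.46 − 0.267)/0.0592 = 6.520, so Q = 3.31 × 10^6.
With Q = [Cu²⁺]/[Ag⁺]^2 and the known concentrations, [Ag⁺]^2 in the denominator gives [Ag⁺] = 3.6 × 10^-5 M.

3.6 × 10^-5 M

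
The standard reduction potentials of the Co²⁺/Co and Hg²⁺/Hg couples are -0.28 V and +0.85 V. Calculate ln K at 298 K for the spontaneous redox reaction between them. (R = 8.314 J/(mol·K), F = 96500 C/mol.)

ln K = 88.0

E°_cell = +0.85 − (-0.28) = 1.13 V, with n = 2 electrons transferred.
At equilibrium E = 0, so the Nernst equation gives ln K = nFE°/RT = (2)(96500)(1.13)/((8.314)(298)) = 88.03.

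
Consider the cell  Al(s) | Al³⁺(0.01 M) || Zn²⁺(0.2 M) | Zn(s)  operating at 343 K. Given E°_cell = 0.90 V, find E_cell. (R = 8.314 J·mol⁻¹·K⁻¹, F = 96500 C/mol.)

Balancing electrons gives n = 6; the reaction quotient is Q = [Al³⁺]^2/[Zn²⁺]^3 = 0.0125.
E = E° − (RT/nF) ln Q = 0.90 − (8.314×343)/(6×96500) × (-4.382) = 0.900 + 0.022 = 0.922 V.

0.922 V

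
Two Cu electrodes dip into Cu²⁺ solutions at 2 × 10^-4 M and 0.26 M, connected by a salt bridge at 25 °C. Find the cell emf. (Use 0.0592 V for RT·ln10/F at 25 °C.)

0.092 V

Both half-cells are Cu²⁺/Cu, so E°_cell = 0. The concentrated side is the cathode; the cell reaction moves Cu²⁺ from high to low concentration with n = 2.
Q = [Cu²⁺]_dilute/[Cu²⁺]_conc = 2 × 10^-4/0.26 = 7.69 × 10^-4.
E = 0 − (0.0592/2) log Q = −(0.0592/2)(-3.114) = 0.0922 V.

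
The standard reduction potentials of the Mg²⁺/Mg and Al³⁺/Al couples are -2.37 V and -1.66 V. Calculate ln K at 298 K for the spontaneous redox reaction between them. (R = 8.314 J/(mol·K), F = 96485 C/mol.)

E°_cell = -1.66 − (-2.37) = 0.71 V, with n = 6 electrons transferred.
At equilibrium E = 0, so the Nernst equation gives ln K = nFE°/RT = (6)(96485)(0.71)/((8.314)(298)) = 165.90.

ln K = 165.9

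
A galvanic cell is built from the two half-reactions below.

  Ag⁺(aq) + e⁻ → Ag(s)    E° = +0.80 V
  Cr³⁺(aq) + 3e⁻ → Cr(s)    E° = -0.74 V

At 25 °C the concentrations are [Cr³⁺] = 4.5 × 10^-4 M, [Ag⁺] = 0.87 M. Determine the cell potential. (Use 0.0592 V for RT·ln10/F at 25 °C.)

1.60 V

The Ag⁺/Ag couple has the higher reduction potential and acts as the cathode, so E°_cell = +0.80 − (-0.74) = 1.54 V.
Balancing electrons gives n = 3; the reaction quotient is Q = [Cr³⁺]/[Ag⁺]^3 = 6.83 × 10^-4.
At 25 °C, E = E° − (0.0592/n) log Q = 1.54 − (0.0592/3)(-3.165) = 1.540 + 0.062 = 1.602 V.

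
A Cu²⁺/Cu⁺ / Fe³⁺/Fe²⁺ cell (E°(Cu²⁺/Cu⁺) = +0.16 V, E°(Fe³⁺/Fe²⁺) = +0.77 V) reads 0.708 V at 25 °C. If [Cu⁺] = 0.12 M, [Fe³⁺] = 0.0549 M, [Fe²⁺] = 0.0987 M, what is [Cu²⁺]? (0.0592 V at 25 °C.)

From the Nernst equation, log Q = n(E° − E)/0.0592 = 1(0.61 − 0.708)/0.0592 = -1.655, so Q = 0.0221.
With Q = [Cu²⁺]·[Fe²⁺]/([Cu⁺]·[Fe³⁺]) and the known concentrations, [Cu²⁺] in the numerator gives [Cu²⁺] = 0.0015 M.

0.0015 M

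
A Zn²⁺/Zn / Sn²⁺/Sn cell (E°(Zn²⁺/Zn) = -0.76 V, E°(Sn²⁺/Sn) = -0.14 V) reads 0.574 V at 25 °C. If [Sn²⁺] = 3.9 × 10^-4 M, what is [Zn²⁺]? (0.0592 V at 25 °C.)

0.014 M

From the Nernst equation, log Q = n(E° − E)/0.0592 = 2(0.62 − 0.574)/0.0592 = 1.554, so Q = 35.8.
With Q = [Zn²⁺]/[Sn²⁺] and the known concentrations, [Zn²⁺] in the numerator gives [Zn²⁺] = 0.014 M.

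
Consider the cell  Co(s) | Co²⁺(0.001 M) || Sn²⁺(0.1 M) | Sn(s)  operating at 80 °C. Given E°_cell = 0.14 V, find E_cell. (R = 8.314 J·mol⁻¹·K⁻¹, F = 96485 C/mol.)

Balancing electrons gives n = 2; the reaction quotient is Q = [Co²⁺]/[Sn²⁺] = 0.0100.
E = E° − (RT/nF) ln Q = 0.14 − (8.314×353)/(2×96485) × (-4.605) = 0.140 + 0.070 = 0.210 V.

0.210 V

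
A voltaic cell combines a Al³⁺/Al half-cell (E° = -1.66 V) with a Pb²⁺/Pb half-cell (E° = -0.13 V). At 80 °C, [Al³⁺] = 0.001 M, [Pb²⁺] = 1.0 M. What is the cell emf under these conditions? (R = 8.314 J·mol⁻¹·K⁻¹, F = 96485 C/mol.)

The Pb²⁺/Pb couple has the higher reduction potential and acts as the cathode, so E°_cell = -0.13 − (-1.66) = 1.53 V.
Balancing electrons gives n = 6; the reaction quotient is Q = [Al³⁺]^2/[Pb²⁺]^3 = 1 × 10^-6.
E = E° − (RT/nF) ln Q = 1.53 − (8.314×353)/(6×96485) × (-13.816) = 1.530 + 0.070 = 1.600 V.

1.60 V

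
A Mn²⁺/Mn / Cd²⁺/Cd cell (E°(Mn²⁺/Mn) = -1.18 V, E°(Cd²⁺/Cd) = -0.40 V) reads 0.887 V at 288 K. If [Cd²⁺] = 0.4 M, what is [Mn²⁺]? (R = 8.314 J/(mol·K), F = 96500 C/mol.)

7.2 × 10^-5 M

From the Nernst equation, ln Q = nF(E° − E)/RT = 2×96500×(0.78 − 0.887)/(8.314×288) = -8.625, so Q = 1.8 × 10^-4.
With Q = [Mn²⁺]/[Cd²⁺] and the known concentrations, [Mn²⁺] in the numerator gives [Mn²⁺] = 7.2 × 10^-5 M.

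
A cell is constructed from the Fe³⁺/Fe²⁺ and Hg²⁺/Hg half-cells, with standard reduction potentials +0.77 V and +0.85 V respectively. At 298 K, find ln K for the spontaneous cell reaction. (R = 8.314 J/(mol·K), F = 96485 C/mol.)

ln K = 6.2

E°_cell = +0.85 − (+0.77) = 0.08 V, with n = 2 electrons transferred.
At equilibrium E = 0, so the Nernst equation gives ln K = nFE°/RT = (2)(96485)(0.08)/((8.314)(298)) = 6.23.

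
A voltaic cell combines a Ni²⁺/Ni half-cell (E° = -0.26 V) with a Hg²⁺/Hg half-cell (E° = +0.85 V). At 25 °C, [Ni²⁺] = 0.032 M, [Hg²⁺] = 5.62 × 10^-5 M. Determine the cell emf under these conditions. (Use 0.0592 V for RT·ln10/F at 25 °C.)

The Hg²⁺/Hg couple has the higher reduction potential and acts as the cathode, so E°_cell = +0.85 − (-0.26) = 1.11 V.
Balancing electrons gives n = 2; the reaction quotient is Q = [Ni²⁺]/[Hg²⁺] = 569.
At 25 °C, E = E° − (0.0592/n) log Q = 1.11 − (0.0592/2)(2.755) = 1.110 − 0.082 = 1.028 V.

1.03 V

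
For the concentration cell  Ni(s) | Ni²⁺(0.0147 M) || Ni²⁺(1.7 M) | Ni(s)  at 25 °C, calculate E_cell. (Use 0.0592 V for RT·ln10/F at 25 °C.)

Both half-cells are Ni²⁺/Ni, so E°_cell = 0. The concentrated side is the cathode; the cell reaction moves Ni²⁺ from high to low concentration with n = 2.
Q = [Ni²⁺]_dilute/[Ni²⁺]_conc = 0.0147/1.7 = 0.00865.
E = 0 − (0.0592/2) log Q = −(0.0592/2)(-2.063) = 0.0611 V.

0.061 V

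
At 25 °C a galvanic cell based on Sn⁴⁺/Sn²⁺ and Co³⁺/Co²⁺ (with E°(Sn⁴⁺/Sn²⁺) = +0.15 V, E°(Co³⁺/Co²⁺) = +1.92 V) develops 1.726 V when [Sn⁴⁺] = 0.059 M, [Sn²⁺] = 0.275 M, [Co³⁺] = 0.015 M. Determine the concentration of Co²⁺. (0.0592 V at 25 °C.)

From the Nernst equation, log Q = n(E° − E)/0.0592 = 2(1.77 − 1.726)/0.0592 = 1.486, so Q = 30.7.
With Q = [Sn⁴⁺]·[Co²⁺]^2/([Sn²⁺]·[Co³⁺]^2) and the known concentrations, [Co²⁺]^2 in the numerator gives [Co²⁺] = 0.18 M.

0.18 M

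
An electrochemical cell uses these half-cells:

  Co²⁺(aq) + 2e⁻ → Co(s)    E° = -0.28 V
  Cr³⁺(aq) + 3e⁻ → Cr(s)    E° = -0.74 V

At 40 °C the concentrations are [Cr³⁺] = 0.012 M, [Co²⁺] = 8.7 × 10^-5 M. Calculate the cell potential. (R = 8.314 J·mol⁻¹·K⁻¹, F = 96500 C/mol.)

The Co²⁺/Co couple has the higher reduction potential and acts as the cathode, so E°_cell = -0.28 − (-0.74) = 0.46 V.
Balancing electrons gives n = 6; the reaction quotient is Q = [Cr³⁺]^2/[Co²⁺]^3 = 2.19 × 10^8.
E = E° − (RT/nF) ln Q = 0.46 − (8.314×313)/(6×96500) × (19.203) = 0.460 − 0.086 = 0.374 V.

0.374 V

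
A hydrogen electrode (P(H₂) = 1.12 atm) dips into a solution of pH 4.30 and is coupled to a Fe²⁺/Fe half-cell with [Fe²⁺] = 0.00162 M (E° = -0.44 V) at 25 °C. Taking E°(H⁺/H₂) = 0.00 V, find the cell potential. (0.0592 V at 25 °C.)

The hydrogen couple is the cathode, so E°_cell = 0.44 V; n = 2.
[H⁺] = 10^(−4.30) = 5 × 10^-5 M, and Q = [Fe²⁺]·P(H₂) / [H⁺]^2 = 7.22 × 10^5.
E = E° − (0.0592/2) log Q = 0.44 − (0.0592/2)(5.859) = 0.267 V.

0.27 V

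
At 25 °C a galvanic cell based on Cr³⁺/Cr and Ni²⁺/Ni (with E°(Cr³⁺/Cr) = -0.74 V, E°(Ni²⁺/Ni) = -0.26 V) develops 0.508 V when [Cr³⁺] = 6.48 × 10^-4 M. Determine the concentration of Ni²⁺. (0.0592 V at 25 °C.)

From the Nernst equation, log Q = n(E° − E)/0.0592 = 6(0.48 − 0.508)/0.0592 = -2.838, so Q = 0.00145.
With Q = [Cr³⁺]^2/[Ni²⁺]^3 and the known concentrations, [Ni²⁺]^3 in the denominator gives [Ni²⁺] = 0.066 M.

0.066 M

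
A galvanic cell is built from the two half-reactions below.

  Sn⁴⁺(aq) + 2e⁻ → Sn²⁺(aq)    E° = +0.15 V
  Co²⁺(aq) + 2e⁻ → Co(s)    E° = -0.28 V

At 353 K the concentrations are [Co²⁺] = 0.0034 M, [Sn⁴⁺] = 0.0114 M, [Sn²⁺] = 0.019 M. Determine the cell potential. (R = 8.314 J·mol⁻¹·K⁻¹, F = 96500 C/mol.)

The Sn⁴⁺/Sn²⁺ couple has the higher reduction potential and acts as the cathode, so E°_cell = +0.15 − (-0.28) = 0.43 V.
Balancing electrons gives n = 2; the reaction quotient is Q = [Co²⁺]·[Sn²⁺]/[Sn⁴⁺] = 0.00567.
E = E° − (RT/nF) ln Q = 0.43 − (8.314×353)/(2×96500) × (-5.173) = 0.430 + 0.079 = 0.509 V.

0.509 V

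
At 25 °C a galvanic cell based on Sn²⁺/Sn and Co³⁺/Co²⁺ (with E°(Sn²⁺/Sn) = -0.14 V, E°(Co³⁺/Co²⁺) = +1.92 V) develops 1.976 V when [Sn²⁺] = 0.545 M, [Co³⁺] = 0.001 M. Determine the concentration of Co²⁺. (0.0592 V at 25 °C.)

0.036 M

From the Nernst equation, log Q = n(E° − E)/0.0592 = 2(2.06 − 1.976)/0.0592 = 2.838, so Q = 688.
With Q = [Sn²⁺]·[Co²⁺]^2/[Co³⁺]^2 and the known concentrations, [Co²⁺]^2 in the numerator gives [Co²⁺] = 0.036 M.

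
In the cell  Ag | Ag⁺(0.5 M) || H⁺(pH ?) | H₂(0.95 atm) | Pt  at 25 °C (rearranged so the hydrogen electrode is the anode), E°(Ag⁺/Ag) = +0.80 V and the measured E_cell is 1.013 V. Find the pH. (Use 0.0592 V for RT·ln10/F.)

E°_cell = 0.80 V and n = 2.
log Q = n(E° − E)/0.0592 = 2×(0.80 − 1.013)/0.0592 = -7.196.
With Q = [H⁺]^2 / ([Ag⁺]^2·P(H₂)), solving for [H⁺] gives log[H⁺] = -3.910, so pH = 3.91.

pH = 3.91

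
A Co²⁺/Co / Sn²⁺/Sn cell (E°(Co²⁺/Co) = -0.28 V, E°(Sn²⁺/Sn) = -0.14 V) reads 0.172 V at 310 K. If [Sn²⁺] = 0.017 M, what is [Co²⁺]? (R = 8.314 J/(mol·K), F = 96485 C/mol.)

From the Nernst equation, ln Q = nF(E° − E)/RT = 2×96485×(0.14 − 0.172)/(8.314×310) = -2.396, so Q = 0.0911.
With Q = [Co²⁺]/[Sn²⁺] and the known concentrations, [Co²⁺] in the numerator gives [Co²⁺] = 0.0015 M.

0.0015 M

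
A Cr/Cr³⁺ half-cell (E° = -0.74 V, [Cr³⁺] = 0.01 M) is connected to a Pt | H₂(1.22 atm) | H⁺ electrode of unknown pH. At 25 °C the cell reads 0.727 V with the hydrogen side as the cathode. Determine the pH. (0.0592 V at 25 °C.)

pH = 0.84

E°_cell = 0.74 V and n = 6.
log Q = n(E° − E)/0.0592 = 6×(0.74 − 0.727)/0.0592 = 1.318.
With Q = [Cr³⁺]^2·P(H₂)^3 / [H⁺]^6, solving for [H⁺] gives log[H⁺] = -0.843, so pH = 0.84.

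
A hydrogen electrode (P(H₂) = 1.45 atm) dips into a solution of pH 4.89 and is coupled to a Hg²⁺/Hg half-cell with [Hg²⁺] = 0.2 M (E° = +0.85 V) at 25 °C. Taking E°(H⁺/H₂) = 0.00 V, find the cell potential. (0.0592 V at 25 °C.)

The Hg²⁺/Hg couple is the cathode, so E°_cell = 0.85 V; n = 2.
[H⁺] = 10^(−4.89) = 1.3 × 10^-5 M, and Q = [H⁺]^2 / ([Hg²⁺]·P(H₂)) = 5.72 × 10^-10.
E = E° − (0.0592/2) log Q = 0.85 − (0.0592/2)(-9.242) = 1.124 V.

1.12 V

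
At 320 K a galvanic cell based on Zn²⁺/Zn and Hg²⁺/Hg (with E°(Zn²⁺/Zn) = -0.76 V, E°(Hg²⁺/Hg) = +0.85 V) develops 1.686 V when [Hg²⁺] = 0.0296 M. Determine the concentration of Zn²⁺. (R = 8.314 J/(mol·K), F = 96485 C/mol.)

From the Nernst equation, ln Q = nF(E° − E)/RT = 2×96485×(1.61 − 1.686)/(8.314×320) = -5.512, so Q = 0.00404.
With Q = [Zn²⁺]/[Hg²⁺] and the known concentrations, [Zn²⁺] in the numerator gives [Zn²⁺] = 1.2 × 10^-4 M.

1.2 × 10^-4 M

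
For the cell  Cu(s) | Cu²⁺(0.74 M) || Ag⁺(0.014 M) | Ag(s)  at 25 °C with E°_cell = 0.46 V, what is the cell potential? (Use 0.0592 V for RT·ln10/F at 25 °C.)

Balancing electrons gives n = 2; the reaction quotient is Q = [Cu²⁺]/[Ag⁺]^2 = 3780.
At 25 °C, E = E° − (0.0592/n) log Q = 0.46 − (0.0592/2)(3.577) = 0.460 − 0.106 = 0.354 V.

0.354 V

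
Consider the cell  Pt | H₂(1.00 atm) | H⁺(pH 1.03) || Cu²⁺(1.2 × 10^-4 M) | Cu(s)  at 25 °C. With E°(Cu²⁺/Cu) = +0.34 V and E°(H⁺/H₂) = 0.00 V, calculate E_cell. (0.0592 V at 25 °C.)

0.28 V

The Cu²⁺/Cu couple is the cathode, so E°_cell = 0.34 V; n = 2.
[H⁺] = 10^(−1.03) = 0.093 M, and Q = [H⁺]^2 / ([Cu²⁺]·P(H₂)) = 72.6.
E = E° − (0.0592/2) log Q = 0.34 − (0.0592/2)(1.861) = 0.285 V.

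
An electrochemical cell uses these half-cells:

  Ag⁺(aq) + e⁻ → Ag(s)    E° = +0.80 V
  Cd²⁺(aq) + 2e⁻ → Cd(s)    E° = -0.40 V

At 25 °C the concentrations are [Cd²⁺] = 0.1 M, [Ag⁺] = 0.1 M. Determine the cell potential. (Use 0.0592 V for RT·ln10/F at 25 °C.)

The Ag⁺/Ag couple has the higher reduction potential and acts as the cathode, so E°_cell = +0.80 − (-0.40) = 1.20 V.
Balancing electrons gives n = 2; the reaction quotient is Q = [Cd²⁺]/[Ag⁺]^2 = 10.0.
At 25 °C, E = E° − (0.0592/n) log Q = 1.20 − (0.0592/2)(1.000) = 1.200 − 0.030 = 1.170 V.

1.17 V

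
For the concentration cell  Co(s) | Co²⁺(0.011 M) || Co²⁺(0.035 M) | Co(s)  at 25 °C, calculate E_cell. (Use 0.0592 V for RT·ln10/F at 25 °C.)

Both half-cells are Co²⁺/Co, so E°_cell = 0. The concentrated side is the cathode; the cell reaction moves Co²⁺ from high to low concentration with n = 2.
Q = [Co²⁺]_dilute/[Co²⁺]_conc = 0.011/0.035 = 0.314.
E = 0 − (0.0592/2) log Q = −(0.0592/2)(-0.503) = 0.0149 V.

0.015 V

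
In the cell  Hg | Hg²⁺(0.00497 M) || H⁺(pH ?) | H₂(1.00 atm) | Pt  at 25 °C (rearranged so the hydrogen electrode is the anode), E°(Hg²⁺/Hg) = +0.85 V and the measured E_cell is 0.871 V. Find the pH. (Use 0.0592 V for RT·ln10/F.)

E°_cell = 0.85 V and n = 2.
log Q = n(E° − E)/0.0592 = 2×(0.85 − 0.871)/0.0592 = -0.709.
With Q = [H⁺]^2 / ([Hg²⁺]·P(H₂)), solving for [H⁺] gives log[H⁺] = -1.507, so pH = 1.51.

pH = 1.51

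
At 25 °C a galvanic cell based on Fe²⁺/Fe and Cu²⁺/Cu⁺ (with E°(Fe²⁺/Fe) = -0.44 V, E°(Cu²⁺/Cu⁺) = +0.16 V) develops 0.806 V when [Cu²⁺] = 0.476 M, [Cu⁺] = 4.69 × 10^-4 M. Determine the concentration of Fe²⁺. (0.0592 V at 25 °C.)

From the Nernst equation, log Q = n(E° − E)/0.0592 = 2(0.60 − 0.806)/0.0592 = -6.959, so Q = 1.1 × 10^-7.
With Q = [Fe²⁺]·[Cu⁺]^2/[Cu²⁺]^2 and the known concentrations, [Fe²⁺] in the numerator gives [Fe²⁺] = 0.11 M.

0.11 M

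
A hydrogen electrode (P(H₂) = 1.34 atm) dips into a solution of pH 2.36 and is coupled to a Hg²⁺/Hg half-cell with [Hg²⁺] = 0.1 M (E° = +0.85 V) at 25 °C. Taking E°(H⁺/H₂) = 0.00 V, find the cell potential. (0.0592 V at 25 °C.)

0.96 V

The Hg²⁺/Hg couple is the cathode, so E°_cell = 0.85 V; n = 2.
[H⁺] = 10^(−2.36) = 0.0044 M, and Q = [H⁺]^2 / ([Hg²⁺]·P(H₂)) = 1.42 × 10^-4.
E = E° − (0.0592/2) log Q = 0.85 − (0.0592/2)(-3.847) = 0.964 V.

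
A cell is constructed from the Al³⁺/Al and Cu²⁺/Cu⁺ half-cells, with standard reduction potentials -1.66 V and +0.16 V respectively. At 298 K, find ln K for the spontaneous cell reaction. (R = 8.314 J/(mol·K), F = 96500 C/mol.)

ln K = 212.7

E°_cell = +0.16 − (-1.66) = 1.82 V, with n = 3 electrons transferred.
At equilibrium E = 0, so the Nernst equation gives ln K = nFE°/RT = (3)(96500)(1.82)/((8.314)(298)) = 212.66.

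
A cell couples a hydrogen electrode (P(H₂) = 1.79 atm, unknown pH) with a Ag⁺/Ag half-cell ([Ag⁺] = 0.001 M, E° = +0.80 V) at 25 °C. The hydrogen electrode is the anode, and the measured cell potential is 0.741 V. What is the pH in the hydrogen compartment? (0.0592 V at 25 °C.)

E°_cell = 0.80 V and n = 2.
log Q = n(E° − E)/0.0592 = 2×(0.80 − 0.741)/0.0592 = 1.993.
With Q = [H⁺]^2 / ([Ag⁺]^2·P(H₂)), solving for [H⁺] gives log[H⁺] = -1.877, so pH = 1.88.

pH = 1.88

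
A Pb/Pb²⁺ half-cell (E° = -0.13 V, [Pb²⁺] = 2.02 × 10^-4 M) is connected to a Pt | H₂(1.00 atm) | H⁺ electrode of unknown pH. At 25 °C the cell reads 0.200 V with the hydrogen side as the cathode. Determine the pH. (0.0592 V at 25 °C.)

E°_cell = 0.13 V and n = 2.
log Q = n(E° − E)/0.0592 = 2×(0.13 − 0.200)/0.0592 = -2.365.
With Q = [Pb²⁺]·P(H₂) / [H⁺]^2, solving for [H⁺] gives log[H⁺] = -0.665, so pH = 0.66.

pH = 0.66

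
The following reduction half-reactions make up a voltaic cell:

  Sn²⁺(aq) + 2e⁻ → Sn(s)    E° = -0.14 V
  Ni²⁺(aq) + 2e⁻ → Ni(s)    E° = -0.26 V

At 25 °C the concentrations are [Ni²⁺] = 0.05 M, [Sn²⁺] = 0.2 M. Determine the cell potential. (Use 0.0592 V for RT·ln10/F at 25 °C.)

The Sn²⁺/Sn couple has the higher reduction potential and acts as the cathode, so E°_cell = -0.14 − (-0.26) = 0.12 V.
Balancing electrons gives n = 2; the reaction quotient is Q = [Ni²⁺]/[Sn²⁺] = 0.250.
At 25 °C, E = E° − (0.0592/n) log Q = 0.12 − (0.0592/2)(-0.602) = 0.120 + 0.018 = 0.138 V.

0.138 V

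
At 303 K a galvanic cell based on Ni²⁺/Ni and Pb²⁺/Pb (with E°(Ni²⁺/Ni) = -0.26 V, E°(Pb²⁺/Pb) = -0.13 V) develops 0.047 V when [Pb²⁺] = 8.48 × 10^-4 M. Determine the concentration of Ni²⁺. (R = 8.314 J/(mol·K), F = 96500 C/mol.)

0.49 M

From the Nernst equation, ln Q = nF(E° − E)/RT = 2×96500×(0.13 − 0.047)/(8.314×303) = 6.359, so Q = 578.
With Q = [Ni²⁺]/[Pb²⁺] and the known concentrations, [Ni²⁺] in the numerator gives [Ni²⁺] = 0.49 M.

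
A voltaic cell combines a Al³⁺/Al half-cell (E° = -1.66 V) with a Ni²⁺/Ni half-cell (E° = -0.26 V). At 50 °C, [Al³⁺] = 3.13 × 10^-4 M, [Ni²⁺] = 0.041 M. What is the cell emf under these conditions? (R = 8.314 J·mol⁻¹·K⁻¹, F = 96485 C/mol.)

1.43 V

The Ni²⁺/Ni couple has the higher reduction potential and acts as the cathode, so E°_cell = -0.26 − (-1.66) = 1.40 V.
Balancing electrons gives n = 6; the reaction quotient is Q = [Al³⁺]^2/[Ni²⁺]^3 = 0.00142.
E = E° − (RT/nF) ln Q = 1.40 − (8.314×323)/(6×96485) × (-6.556) = 1.400 + 0.030 = 1.430 V.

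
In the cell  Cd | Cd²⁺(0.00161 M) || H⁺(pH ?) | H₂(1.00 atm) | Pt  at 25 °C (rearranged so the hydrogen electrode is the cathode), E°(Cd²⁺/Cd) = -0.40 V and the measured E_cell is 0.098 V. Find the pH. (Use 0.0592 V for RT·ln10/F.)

pH = 6.50

E°_cell = 0.40 V and n = 2.
log Q = n(E° − E)/0.0592 = 2×(0.40 − 0.098)/0.0592 = 10.203.
With Q = [Cd²⁺]·P(H₂) / [H⁺]^2, solving for [H⁺] gives log[H⁺] = -6.498, so pH = 6.50.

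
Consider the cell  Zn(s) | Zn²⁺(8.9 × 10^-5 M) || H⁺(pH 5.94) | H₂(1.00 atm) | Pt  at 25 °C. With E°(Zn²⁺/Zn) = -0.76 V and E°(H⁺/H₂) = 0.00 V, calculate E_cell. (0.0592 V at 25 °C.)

0.53 V

The hydrogen couple is the cathode, so E°_cell = 0.76 V; n = 2.
[H⁺] = 10^(−5.94) = 1.1 × 10^-6 M, and Q = [Zn²⁺]·P(H₂) / [H⁺]^2 = 6.75 × 10^7.
E = E° − (0.0592/2) log Q = 0.76 − (0.0592/2)(7.829) = 0.528 V.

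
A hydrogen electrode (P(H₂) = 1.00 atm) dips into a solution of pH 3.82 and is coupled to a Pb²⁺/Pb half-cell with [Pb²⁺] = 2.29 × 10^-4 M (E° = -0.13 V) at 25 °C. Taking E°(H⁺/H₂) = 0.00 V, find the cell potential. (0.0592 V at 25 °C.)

The hydrogen couple is the cathode, so E°_cell = 0.13 V; n = 2.
[H⁺] = 10^(−3.82) = 1.5 × 10^-4 M, and Q = [Pb²⁺]·P(H₂) / [H⁺]^2 = 1 × 10^4.
E = E° − (0.0592/2) log Q = 0.13 − (0.0592/2)(4.000) = 0.012 V.

0.012 V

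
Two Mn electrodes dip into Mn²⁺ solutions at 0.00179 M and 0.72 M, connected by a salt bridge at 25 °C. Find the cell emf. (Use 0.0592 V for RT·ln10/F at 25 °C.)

Both half-cells are Mn²⁺/Mn, so E°_cell = 0. The concentrated side is the cathode; the cell reaction moves Mn²⁺ from high to low concentration with n = 2.
Q = [Mn²⁺]_dilute/[Mn²⁺]_conc = 0.00179/0.72 = 0.00249.
E = 0 − (0.0592/2) log Q = −(0.0592/2)(-2.604) = 0.0771 V.

0.077 V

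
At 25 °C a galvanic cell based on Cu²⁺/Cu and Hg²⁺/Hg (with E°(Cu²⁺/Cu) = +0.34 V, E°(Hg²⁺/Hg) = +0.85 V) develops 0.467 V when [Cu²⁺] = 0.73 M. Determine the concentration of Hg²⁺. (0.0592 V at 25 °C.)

From the Nernst equation, log Q = n(E° − E)/0.0592 = 2(0.51 − 0.467)/0.0592 = 1.453, so Q = 28.4.
With Q = [Cu²⁺]/[Hg²⁺] and the known concentrations, [Hg²⁺] in the denominator gives [Hg²⁺] = 0.026 M.

0.026 M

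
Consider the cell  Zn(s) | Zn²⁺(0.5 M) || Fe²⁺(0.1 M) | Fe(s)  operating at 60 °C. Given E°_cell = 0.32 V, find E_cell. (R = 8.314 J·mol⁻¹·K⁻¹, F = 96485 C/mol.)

0.297 V

Balancing electrons gives n = 2; the reaction quotient is Q = [Zn²⁺]/[Fe²⁺] = 5.00.
E = E° − (RT/nF) ln Q = 0.32 − (8.314×333)/(2×96485) × (1.609) = 0.320 − 0.023 = 0.297 V.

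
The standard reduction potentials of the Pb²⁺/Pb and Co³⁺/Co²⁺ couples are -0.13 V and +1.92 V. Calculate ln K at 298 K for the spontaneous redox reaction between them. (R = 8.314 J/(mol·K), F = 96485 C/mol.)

E°_cell = +1.92 − (-0.13) = 2.05 V, with n = 2 electrons transferred.
At equilibrium E = 0, so the Nernst equation gives ln K = nFE°/RT = (2)(96485)(2.05)/((8.314)(298)) = 159.67.

ln K = 159.7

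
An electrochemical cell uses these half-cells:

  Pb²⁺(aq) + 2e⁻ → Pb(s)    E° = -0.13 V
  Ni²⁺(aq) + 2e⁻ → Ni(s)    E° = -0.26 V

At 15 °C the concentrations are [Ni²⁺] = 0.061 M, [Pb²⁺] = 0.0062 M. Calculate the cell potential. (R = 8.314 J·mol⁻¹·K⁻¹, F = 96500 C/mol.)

0.102 V

The Pb²⁺/Pb couple has the higher reduction potential and acts as the cathode, so E°_cell = -0.13 − (-0.26) = 0.13 V.
Balancing electrons gives n = 2; the reaction quotient is Q = [Ni²⁺]/[Pb²⁺] = 9.84.
E = E° − (RT/nF) ln Q = 0.13 − (8.314×288)/(2×96500) × (2.286) = 0.130 − 0.028 = 0.102 V.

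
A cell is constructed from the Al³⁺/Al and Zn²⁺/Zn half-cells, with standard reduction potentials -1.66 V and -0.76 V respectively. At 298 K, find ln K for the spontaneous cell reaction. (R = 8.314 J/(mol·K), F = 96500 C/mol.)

E°_cell = -0.76 − (-1.66) = 0.90 V, with n = 6 electrons transferred.
At equilibrium E = 0, so the Nernst equation gives ln K = nFE°/RT = (6)(96500)(0.90)/((8.314)(298)) = 210.33.

ln K = 210.3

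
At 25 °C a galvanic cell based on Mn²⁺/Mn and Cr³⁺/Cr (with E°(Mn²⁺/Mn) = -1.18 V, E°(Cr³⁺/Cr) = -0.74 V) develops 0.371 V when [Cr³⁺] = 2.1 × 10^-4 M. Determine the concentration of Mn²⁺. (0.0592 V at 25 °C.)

0.76 M

From the Nernst equation, log Q = n(E° − E)/0.0592 = 6(0.44 − 0.371)/0.0592 = 6.993, so Q = 9.85 × 10^6.
With Q = [Mn²⁺]^3/[Cr³⁺]^2 and the known concentrations, [Mn²⁺]^3 in the numerator gives [Mn²⁺] = 0.76 M.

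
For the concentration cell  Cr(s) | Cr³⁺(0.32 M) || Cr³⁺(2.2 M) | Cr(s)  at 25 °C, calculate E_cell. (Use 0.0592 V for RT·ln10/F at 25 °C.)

Both half-cells are Cr³⁺/Cr, so E°_cell = 0. The concentrated side is the cathode; the cell reaction moves Cr³⁺ from high to low concentration with n = 3.
Q = [Cr³⁺]_dilute/[Cr³⁺]_conc = 0.32/2.2 = 0.145.
E = 0 − (0.0592/3) log Q = −(0.0592/3)(-0.837) = 0.0165 V.

0.017 V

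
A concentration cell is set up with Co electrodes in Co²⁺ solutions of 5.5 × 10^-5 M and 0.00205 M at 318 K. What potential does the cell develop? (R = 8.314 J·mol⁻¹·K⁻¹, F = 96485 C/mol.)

0.050 V

Both half-cells are Co²⁺/Co, so E°_cell = 0. The concentrated side is the cathode; the cell reaction moves Co²⁺ from high to low concentration with n = 2.
Q = [Co²⁺]_dilute/[Co²⁺]_conc = 5.5 × 10^-5/0.00205 = 0.0268.
E = 0 − (RT/nF) ln Q = −((8.314×318)/(2×96485))(-3.618) = 0.0496 V.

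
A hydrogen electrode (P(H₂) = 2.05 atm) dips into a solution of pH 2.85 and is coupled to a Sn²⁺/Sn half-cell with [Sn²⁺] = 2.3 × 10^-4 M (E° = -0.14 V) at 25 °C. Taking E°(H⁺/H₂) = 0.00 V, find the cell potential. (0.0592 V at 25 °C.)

The hydrogen couple is the cathode, so E°_cell = 0.14 V; n = 2.
[H⁺] = 10^(−2.85) = 0.0014 M, and Q = [Sn²⁺]·P(H₂) / [H⁺]^2 = 236.
E = E° − (0.0592/2) log Q = 0.14 − (0.0592/2)(2.373) = 0.070 V.

0.070 V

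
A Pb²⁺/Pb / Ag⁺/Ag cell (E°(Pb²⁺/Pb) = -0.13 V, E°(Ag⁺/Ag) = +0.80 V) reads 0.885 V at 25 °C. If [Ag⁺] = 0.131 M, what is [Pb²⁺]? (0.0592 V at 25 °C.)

0.57 M

From the Nernst equation, log Q = n(E° − E)/0.0592 = 2(0.93 − 0.885)/0.0592 = 1.520, so Q = 33.1.
With Q = [Pb²⁺]/[Ag⁺]^2 and the known concentrations, [Pb²⁺] in the numerator gives [Pb²⁺] = 0.57 M.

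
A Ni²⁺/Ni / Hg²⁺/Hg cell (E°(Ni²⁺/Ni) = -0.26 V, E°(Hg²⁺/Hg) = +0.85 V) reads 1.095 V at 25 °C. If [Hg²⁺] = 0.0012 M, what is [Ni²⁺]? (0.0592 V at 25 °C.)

0.0039 M

From the Nernst equation, log Q = n(E° − E)/0.0592 = 2(1.11 − 1.095)/0.0592 = 0.507, so Q = 3.21.
With Q = [Ni²⁺]/[Hg²⁺] and the known concentrations, [Ni²⁺] in the numerator gives [Ni²⁺] = 0.0039 M.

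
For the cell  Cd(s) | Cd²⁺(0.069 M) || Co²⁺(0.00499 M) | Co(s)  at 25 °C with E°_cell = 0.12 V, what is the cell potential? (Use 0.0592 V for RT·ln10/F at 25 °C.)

0.086 V

Balancing electrons gives n = 2; the reaction quotient is Q = [Cd²⁺]/[Co²⁺] = 13.8.
At 25 °C, E = E° − (0.0592/n) log Q = 0.12 − (0.0592/2)(1.141) = 0.120 − 0.034 = 0.086 V.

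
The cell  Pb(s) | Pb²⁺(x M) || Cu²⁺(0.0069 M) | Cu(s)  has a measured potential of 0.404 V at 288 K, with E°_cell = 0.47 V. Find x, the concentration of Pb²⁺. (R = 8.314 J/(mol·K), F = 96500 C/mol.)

1.4 M

From the Nernst equation, ln Q = nF(E° − E)/RT = 2×96500×(0.47 − 0.404)/(8.314×288) = 5.320, so Q = 204.
With Q = [Pb²⁺]/[Cu²⁺] and the known concentrations, [Pb²⁺] in the numerator gives [Pb²⁺] = 1.4 M.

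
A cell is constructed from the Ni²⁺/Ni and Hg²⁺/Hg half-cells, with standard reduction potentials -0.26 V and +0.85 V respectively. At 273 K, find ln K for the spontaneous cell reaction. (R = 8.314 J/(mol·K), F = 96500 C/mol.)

ln K = 94.4

E°_cell = +0.85 − (-0.26) = 1.11 V, with n = 2 electrons transferred.
At equilibrium E = 0, so the Nernst equation gives ln K = nFE°/RT = (2)(96500)(1.11)/((8.314)(273)) = 94.39.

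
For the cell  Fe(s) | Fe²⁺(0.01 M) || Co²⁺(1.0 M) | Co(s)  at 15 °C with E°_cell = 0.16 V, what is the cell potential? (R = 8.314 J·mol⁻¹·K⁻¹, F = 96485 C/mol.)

0.217 V

Balancing electrons gives n = 2; the reaction quotient is Q = [Fe²⁺]/[Co²⁺] = 0.0100.
E = E° − (RT/nF) ln Q = 0.16 − (8.314×288)/(2×96485) × (-4.605) = 0.160 + 0.057 = 0.217 V.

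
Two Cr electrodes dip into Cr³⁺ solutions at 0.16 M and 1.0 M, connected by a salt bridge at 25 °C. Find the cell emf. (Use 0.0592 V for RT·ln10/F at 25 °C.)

0.016 V

Both half-cells are Cr³⁺/Cr, so E°_cell = 0. The concentrated side is the cathode; the cell reaction moves Cr³⁺ from high to low concentration with n = 3.
Q = [Cr³⁺]_dilute/[Cr³⁺]_conc = 0.16/1.0 = 0.160.
E = 0 − (0.0592/3) log Q = −(0.0592/3)(-0.796) = 0.0157 V.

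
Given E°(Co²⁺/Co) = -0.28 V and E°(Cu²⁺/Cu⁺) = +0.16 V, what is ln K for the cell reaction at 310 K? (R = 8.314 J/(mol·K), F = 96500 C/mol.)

E°_cell = +0.16 − (-0.28) = 0.44 V, with n = 2 electrons transferred.
At equilibrium E = 0, so the Nernst equation gives ln K = nFE°/RT = (2)(96500)(0.44)/((8.314)(310)) = 32.95.

ln K = 32.9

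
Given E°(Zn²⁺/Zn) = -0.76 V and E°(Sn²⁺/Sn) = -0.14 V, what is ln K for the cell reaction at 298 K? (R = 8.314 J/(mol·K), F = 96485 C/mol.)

ln K = 48.3

E°_cell = -0.14 − (-0.76) = 0.62 V, with n = 2 electrons transferred.
At equilibrium E = 0, so the Nernst equation gives ln K = nFE°/RT = (2)(96485)(0.62)/((8.314)(298)) = 48.29.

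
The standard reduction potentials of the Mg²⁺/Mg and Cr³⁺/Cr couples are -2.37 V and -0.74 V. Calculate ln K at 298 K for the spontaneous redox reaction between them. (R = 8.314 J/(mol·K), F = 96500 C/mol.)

ln K = 380.9

E°_cell = -0.74 − (-2.37) = 1.63 V, with n = 6 electrons transferred.
At equilibrium E = 0, so the Nernst equation gives ln K = nFE°/RT = (6)(96500)(1.63)/((8.314)(298)) = 380.93.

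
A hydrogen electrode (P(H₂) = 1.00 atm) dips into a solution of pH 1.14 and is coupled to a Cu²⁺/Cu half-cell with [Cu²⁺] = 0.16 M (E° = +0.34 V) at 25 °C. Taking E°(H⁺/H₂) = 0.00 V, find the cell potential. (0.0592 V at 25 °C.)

0.38 V

The Cu²⁺/Cu couple is the cathode, so E°_cell = 0.34 V; n = 2.
[H⁺] = 10^(−1.14) = 0.072 M, and Q = [H⁺]^2 / ([Cu²⁺]·P(H₂)) = 0.0328.
E = E° − (0.0592/2) log Q = 0.34 − (0.0592/2)(-1.484) = 0.384 V.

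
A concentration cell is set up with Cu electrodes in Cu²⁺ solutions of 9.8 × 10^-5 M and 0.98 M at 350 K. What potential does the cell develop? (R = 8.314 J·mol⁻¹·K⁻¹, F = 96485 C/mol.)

Both half-cells are Cu²⁺/Cu, so E°_cell = 0. The concentrated side is the cathode; the cell reaction moves Cu²⁺ from high to low concentration with n = 2.
Q = [Cu²⁺]_dilute/[Cu²⁺]_conc = 9.8 × 10^-5/0.98 = 1 × 10^-4.
E = 0 − (RT/nF) ln Q = −((8.314×350)/(2×96485))(-9.210) = 0.1389 V.

0.14 V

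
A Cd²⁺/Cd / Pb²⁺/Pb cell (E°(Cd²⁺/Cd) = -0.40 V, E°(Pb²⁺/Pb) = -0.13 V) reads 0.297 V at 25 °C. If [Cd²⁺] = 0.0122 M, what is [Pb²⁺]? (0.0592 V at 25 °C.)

From the Nernst equation, log Q = n(E° − E)/0.0592 = 2(0.27 − 0.297)/0.0592 = -0.912, so Q = 0.122.
With Q = [Cd²⁺]/[Pb²⁺] and the known concentrations, [Pb²⁺] in the denominator gives [Pb²⁺] = 0.1 M.

0.1 M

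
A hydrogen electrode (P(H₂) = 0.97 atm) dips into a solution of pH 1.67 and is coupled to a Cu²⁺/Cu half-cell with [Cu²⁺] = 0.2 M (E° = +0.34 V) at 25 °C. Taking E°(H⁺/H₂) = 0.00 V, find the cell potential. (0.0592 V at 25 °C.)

0.42 V

The Cu²⁺/Cu couple is the cathode, so E°_cell = 0.34 V; n = 2.
[H⁺] = 10^(−1.67) = 0.021 M, and Q = [H⁺]^2 / ([Cu²⁺]·P(H₂)) = 0.00236.
E = E° − (0.0592/2) log Q = 0.34 − (0.0592/2)(-2.628) = 0.418 V.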